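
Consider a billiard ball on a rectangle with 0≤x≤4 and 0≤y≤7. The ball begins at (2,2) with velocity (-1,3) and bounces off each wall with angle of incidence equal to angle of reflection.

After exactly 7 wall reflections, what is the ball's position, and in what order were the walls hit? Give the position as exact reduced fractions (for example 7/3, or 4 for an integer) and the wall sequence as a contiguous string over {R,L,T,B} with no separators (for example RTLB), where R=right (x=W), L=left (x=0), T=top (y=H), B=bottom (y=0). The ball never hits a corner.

1. t=5/3 → T at (1/3,7); v=(-1,-3)
2. t=1/3 → L at (0,6); v=(1,-3)
3. t=2 → B at (2,0); v=(1,3)
4. t=2 → R at (4,6); v=(-1,3)
5. t=1/3 → T at (11/3,7); v=(-1,-3)
6. t=7/3 → B at (4/3,0); v=(-1,3)
7. t=4/3 → L at (0,4); v=(1,3)

Final position: (0,4)
Wall sequence: TLBRTBL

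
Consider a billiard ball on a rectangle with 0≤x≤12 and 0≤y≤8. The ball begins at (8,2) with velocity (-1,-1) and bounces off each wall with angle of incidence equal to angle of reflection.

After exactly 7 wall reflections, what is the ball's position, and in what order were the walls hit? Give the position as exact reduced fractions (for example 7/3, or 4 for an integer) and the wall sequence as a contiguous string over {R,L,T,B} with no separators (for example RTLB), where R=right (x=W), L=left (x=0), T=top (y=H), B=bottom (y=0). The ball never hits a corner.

1. t=2 → B at (6,0); v=(-1,1)
2. t=6 → L at (0,6); v=(1,1)
3. t=2 → T at (2,8); v=(1,-1)
4. t=8 → B at (10,0); v=(1,1)
5. t=2 → R at (12,2); v=(-1,1)
6. t=6 → T at (6,8); v=(-1,-1)
7. t=6 → L at (0,2); v=(1,-1)

Final position: (0,2)
Wall sequence: BLTBRTL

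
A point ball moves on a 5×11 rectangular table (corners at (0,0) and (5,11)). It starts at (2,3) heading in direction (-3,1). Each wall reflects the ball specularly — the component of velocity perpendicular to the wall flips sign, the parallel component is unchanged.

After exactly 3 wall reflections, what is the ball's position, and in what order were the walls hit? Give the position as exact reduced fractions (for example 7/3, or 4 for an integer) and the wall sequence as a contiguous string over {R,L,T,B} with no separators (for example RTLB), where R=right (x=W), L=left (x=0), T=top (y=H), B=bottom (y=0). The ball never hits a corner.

1. t=2/3 → L at (0,11/3); v=(3,1)
2. t=5/3 → R at (5,16/3); v=(-3,1)
3. t=5/3 → L at (0,7); v=(3,1)

Final position: (0,7)
Wall sequence: LRL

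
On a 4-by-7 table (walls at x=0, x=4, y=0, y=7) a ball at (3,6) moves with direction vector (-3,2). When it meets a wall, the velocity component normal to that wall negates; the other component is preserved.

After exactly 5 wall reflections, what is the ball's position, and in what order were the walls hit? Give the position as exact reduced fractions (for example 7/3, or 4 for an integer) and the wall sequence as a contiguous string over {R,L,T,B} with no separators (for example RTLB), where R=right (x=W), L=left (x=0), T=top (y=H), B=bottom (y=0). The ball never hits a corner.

1. t=1/2 → T at (3/2,7); v=(-3,-2)
2. t=1/2 → L at (0,6); v=(3,-2)
3. t=4/3 → R at (4,10/3); v=(-3,-2)
4. t=4/3 → L at (0,2/3); v=(3,-2)
5. t=1/3 → B at (1,0); v=(3,2)

Final position: (1,0)
Wall sequence: TLRLB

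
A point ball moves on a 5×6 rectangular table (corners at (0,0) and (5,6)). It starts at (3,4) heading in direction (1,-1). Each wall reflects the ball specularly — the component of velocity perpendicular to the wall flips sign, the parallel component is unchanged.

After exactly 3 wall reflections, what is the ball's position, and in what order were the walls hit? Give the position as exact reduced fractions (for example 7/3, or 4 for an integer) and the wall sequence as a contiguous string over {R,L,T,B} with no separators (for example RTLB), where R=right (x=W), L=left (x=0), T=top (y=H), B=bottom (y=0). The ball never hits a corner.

Final position: (0,3)
Wall sequence: RBL

1. t=2 → R at (5,2); v=(-1,-1)
2. t=2 → B at (3,0); v=(-1,1)
3. t=3 → L at (0,3); v=(1,1)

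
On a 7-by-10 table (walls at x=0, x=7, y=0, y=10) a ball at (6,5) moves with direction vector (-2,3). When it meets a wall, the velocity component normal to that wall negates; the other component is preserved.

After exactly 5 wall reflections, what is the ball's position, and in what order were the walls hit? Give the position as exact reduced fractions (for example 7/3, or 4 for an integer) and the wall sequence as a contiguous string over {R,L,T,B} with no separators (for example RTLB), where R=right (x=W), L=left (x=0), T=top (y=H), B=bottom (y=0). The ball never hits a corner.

1. t=5/3 → T at (8/3,10); v=(-2,-3)
2. t=4/3 → L at (0,6); v=(2,-3)
3. t=2 → B at (4,0); v=(2,3)
4. t=3/2 → R at (7,9/2); v=(-2,3)
5. t=11/6 → T at (10/3,10); v=(-2,-3)

Final position: (10/3,10)
Wall sequence: TLBRT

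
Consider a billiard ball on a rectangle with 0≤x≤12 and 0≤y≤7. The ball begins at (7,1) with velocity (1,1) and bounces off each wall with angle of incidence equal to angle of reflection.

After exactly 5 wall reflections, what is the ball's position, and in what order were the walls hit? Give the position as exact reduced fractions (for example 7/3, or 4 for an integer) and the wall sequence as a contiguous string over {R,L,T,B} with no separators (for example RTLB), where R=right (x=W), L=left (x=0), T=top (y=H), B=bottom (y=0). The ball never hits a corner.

1. t=5 → R at (12,6); v=(-1,1)
2. t=1 → T at (11,7); v=(-1,-1)
3. t=7 → B at (4,0); v=(-1,1)
4. t=4 → L at (0,4); v=(1,1)
5. t=3 → T at (3,7); v=(1,-1)

Final position: (3,7)
Wall sequence: RTBLT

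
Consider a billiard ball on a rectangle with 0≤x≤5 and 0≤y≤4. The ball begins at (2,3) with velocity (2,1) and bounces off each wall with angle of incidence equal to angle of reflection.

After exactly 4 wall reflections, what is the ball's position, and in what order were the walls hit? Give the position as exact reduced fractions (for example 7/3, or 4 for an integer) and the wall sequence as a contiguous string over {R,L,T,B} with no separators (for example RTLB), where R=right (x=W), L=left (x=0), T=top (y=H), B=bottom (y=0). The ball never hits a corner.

1. t=1 → T at (4,4); v=(2,-1)
2. t=1/2 → R at (5,7/2); v=(-2,-1)
3. t=5/2 → L at (0,1); v=(2,-1)
4. t=1 → B at (2,0); v=(2,1)

Final position: (2,0)
Wall sequence: TRLB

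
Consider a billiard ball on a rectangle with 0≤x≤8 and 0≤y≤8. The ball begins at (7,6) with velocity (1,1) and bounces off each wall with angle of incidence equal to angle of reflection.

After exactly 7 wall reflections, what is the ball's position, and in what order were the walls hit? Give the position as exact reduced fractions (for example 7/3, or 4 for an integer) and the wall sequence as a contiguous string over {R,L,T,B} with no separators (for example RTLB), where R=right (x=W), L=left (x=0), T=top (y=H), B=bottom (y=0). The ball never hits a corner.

1. t=1 → R at (8,7); v=(-1,1)
2. t=1 → T at (7,8); v=(-1,-1)
3. t=7 → L at (0,1); v=(1,-1)
4. t=1 → B at (1,0); v=(1,1)
5. t=7 → R at (8,7); v=(-1,1)
6. t=1 → T at (7,8); v=(-1,-1)
7. t=7 → L at (0,1); v=(1,-1)

Final position: (0,1)
Wall sequence: RTLBRTL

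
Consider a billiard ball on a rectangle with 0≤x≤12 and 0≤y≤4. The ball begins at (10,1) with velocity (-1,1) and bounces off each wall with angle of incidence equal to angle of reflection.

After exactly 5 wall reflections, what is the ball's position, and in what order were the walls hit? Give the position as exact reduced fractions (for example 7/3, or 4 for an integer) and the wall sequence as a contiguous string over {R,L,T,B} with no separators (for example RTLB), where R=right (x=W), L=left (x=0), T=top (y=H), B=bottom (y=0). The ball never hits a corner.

1. t=3 → T at (7,4); v=(-1,-1)
2. t=4 → B at (3,0); v=(-1,1)
3. t=3 → L at (0,3); v=(1,1)
4. t=1 → T at (1,4); v=(1,-1)
5. t=4 → B at (5,0); v=(1,1)

Final position: (5,0)
Wall sequence: TBLTB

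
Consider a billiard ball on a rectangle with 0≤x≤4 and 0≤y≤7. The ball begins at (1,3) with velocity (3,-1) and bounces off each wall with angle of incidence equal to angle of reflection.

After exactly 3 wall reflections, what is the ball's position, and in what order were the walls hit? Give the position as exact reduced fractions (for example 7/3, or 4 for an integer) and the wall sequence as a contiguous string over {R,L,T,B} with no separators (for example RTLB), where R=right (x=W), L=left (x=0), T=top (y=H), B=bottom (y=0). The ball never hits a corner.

Final position: (2,0)
Wall sequence: RLB

1. t=1 → R at (4,2); v=(-3,-1)
2. t=4/3 → L at (0,2/3); v=(3,-1)
3. t=2/3 → B at (2,0); v=(3,1)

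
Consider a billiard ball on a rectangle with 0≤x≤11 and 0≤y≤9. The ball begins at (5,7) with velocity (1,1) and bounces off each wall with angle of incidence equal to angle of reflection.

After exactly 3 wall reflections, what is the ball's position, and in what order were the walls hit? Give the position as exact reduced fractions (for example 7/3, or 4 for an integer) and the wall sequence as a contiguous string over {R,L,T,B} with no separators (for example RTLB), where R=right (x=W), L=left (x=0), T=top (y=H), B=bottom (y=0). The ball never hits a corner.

Final position: (6,0)
Wall sequence: TRB

1. t=2 → T at (7,9); v=(1,-1)
2. t=4 → R at (11,5); v=(-1,-1)
3. t=5 → B at (6,0); v=(-1,1)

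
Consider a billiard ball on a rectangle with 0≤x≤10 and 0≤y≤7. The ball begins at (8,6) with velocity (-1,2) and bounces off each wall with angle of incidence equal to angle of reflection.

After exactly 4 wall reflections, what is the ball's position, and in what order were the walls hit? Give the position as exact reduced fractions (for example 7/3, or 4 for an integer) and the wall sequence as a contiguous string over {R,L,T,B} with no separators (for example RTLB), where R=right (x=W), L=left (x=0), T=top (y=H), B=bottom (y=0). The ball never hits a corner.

1. t=1/2 → T at (15/2,7); v=(-1,-2)
2. t=7/2 → B at (4,0); v=(-1,2)
3. t=7/2 → T at (1/2,7); v=(-1,-2)
4. t=1/2 → L at (0,6); v=(1,-2)

Final position: (0,6)
Wall sequence: TBTL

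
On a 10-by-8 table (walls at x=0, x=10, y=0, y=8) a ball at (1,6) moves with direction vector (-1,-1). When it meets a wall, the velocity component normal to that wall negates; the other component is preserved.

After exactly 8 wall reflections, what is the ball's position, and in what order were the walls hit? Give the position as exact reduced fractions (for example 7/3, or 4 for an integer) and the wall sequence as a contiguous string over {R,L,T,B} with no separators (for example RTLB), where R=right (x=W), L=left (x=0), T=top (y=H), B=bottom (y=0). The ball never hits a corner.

Final position: (10,7)
Wall sequence: LBRTLBTR

1. t=1 → L at (0,5); v=(1,-1)
2. t=5 → B at (5,0); v=(1,1)
3. t=5 → R at (10,5); v=(-1,1)
4. t=3 → T at (7,8); v=(-1,-1)
5. t=7 → L at (0,1); v=(1,-1)
6. t=1 → B at (1,0); v=(1,1)
7. t=8 → T at (9,8); v=(1,-1)
8. t=1 → R at (10,7); v=(-1,-1)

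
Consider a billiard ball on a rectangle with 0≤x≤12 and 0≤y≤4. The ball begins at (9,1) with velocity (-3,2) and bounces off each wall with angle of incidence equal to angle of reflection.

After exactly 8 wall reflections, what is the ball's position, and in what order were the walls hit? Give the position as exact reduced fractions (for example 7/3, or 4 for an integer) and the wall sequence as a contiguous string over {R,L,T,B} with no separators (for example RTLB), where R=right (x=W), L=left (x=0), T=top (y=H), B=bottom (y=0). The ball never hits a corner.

Final position: (0,1)
Wall sequence: TLBTRBTL

1. t=3/2 → T at (9/2,4); v=(-3,-2)
2. t=3/2 → L at (0,1); v=(3,-2)
3. t=1/2 → B at (3/2,0); v=(3,2)
4. t=2 → T at (15/2,4); v=(3,-2)
5. t=3/2 → R at (12,1); v=(-3,-2)
6. t=1/2 → B at (21/2,0); v=(-3,2)
7. t=2 → T at (9/2,4); v=(-3,-2)
8. t=3/2 → L at (0,1); v=(3,-2)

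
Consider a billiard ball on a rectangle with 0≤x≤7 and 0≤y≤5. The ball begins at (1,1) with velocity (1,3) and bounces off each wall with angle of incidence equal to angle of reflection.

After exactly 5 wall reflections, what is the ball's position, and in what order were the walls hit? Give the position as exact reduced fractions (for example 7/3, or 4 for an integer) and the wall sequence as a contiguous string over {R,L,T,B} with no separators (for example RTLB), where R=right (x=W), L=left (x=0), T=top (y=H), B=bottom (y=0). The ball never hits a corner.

Final position: (20/3,0)
Wall sequence: TBTRB

1. t=4/3 → T at (7/3,5); v=(1,-3)
2. t=5/3 → B at (4,0); v=(1,3)
3. t=5/3 → T at (17/3,5); v=(1,-3)
4. t=4/3 → R at (7,1); v=(-1,-3)
5. t=1/3 → B at (20/3,0); v=(-1,3)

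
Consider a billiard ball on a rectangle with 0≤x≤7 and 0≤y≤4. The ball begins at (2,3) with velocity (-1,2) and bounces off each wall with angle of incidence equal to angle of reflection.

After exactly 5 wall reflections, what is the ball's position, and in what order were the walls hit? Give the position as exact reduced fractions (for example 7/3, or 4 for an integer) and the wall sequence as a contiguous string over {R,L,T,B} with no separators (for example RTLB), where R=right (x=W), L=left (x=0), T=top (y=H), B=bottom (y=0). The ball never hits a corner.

1. t=1/2 → T at (3/2,4); v=(-1,-2)
2. t=3/2 → L at (0,1); v=(1,-2)
3. t=1/2 → B at (1/2,0); v=(1,2)
4. t=2 → T at (5/2,4); v=(1,-2)
5. t=2 → B at (9/2,0); v=(1,2)

Final position: (9/2,0)
Wall sequence: TLBTB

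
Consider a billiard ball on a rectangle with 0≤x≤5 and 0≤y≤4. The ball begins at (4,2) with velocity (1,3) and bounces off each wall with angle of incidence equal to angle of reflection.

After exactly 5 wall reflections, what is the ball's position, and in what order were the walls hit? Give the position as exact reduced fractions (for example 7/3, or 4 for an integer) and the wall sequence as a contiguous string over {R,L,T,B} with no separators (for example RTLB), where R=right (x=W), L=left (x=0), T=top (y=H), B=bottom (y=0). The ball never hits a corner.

1. t=2/3 → T at (14/3,4); v=(1,-3)
2. t=1/3 → R at (5,3); v=(-1,-3)
3. t=1 → B at (4,0); v=(-1,3)
4. t=4/3 → T at (8/3,4); v=(-1,-3)
5. t=4/3 → B at (4/3,0); v=(-1,3)

Final position: (4/3,0)
Wall sequence: TRBTB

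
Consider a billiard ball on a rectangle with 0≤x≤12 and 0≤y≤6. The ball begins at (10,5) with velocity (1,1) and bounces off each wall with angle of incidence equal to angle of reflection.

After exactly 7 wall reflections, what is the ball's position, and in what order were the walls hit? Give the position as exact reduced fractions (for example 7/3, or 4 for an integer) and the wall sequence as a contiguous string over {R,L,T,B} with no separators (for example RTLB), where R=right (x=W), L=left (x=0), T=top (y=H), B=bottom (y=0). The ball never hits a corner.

Final position: (11,6)
Wall sequence: TRBTLBT

1. t=1 → T at (11,6); v=(1,-1)
2. t=1 → R at (12,5); v=(-1,-1)
3. t=5 → B at (7,0); v=(-1,1)
4. t=6 → T at (1,6); v=(-1,-1)
5. t=1 → L at (0,5); v=(1,-1)
6. t=5 → B at (5,0); v=(1,1)
7. t=6 → T at (11,6); v=(1,-1)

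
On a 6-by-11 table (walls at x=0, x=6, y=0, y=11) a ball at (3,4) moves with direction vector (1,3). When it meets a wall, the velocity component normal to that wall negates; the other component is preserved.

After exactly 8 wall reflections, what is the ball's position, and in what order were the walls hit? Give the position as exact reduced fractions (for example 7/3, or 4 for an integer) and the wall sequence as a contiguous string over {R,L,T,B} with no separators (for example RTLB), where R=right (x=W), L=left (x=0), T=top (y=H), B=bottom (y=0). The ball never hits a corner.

Final position: (4,11)
Wall sequence: TRBLTBRT

1. t=7/3 → T at (16/3,11); v=(1,-3)
2. t=2/3 → R at (6,9); v=(-1,-3)
3. t=3 → B at (3,0); v=(-1,3)
4. t=3 → L at (0,9); v=(1,3)
5. t=2/3 → T at (2/3,11); v=(1,-3)
6. t=11/3 → B at (13/3,0); v=(1,3)
7. t=5/3 → R at (6,5); v=(-1,3)
8. t=2 → T at (4,11); v=(-1,-3)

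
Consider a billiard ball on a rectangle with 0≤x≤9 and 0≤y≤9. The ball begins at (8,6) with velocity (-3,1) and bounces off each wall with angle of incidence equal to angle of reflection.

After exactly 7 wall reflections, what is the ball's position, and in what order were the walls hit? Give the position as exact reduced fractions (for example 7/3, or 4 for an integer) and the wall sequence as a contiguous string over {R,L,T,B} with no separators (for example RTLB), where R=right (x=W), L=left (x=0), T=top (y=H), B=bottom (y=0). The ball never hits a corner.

1. t=8/3 → L at (0,26/3); v=(3,1)
2. t=1/3 → T at (1,9); v=(3,-1)
3. t=8/3 → R at (9,19/3); v=(-3,-1)
4. t=3 → L at (0,10/3); v=(3,-1)
5. t=3 → R at (9,1/3); v=(-3,-1)
6. t=1/3 → B at (8,0); v=(-3,1)
7. t=8/3 → L at (0,8/3); v=(3,1)

Final position: (0,8/3)
Wall sequence: LTRLRBL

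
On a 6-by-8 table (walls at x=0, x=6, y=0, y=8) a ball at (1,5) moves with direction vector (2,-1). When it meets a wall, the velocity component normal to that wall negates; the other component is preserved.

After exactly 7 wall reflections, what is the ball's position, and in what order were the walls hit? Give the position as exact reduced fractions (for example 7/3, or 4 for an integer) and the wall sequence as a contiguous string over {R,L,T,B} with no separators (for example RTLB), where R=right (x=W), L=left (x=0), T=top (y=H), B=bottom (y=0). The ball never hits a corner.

1. t=5/2 → R at (6,5/2); v=(-2,-1)
2. t=5/2 → B at (1,0); v=(-2,1)
3. t=1/2 → L at (0,1/2); v=(2,1)
4. t=3 → R at (6,7/2); v=(-2,1)
5. t=3 → L at (0,13/2); v=(2,1)
6. t=3/2 → T at (3,8); v=(2,-1)
7. t=3/2 → R at (6,13/2); v=(-2,-1)

Final position: (6,13/2)
Wall sequence: RBLRLTR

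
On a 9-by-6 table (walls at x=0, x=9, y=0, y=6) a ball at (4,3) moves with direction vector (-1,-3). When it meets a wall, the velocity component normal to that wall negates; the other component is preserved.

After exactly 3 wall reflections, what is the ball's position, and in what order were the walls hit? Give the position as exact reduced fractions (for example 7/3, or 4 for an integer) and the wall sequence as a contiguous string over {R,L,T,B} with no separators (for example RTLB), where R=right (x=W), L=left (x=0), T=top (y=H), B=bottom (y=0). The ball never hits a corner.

1. t=1 → B at (3,0); v=(-1,3)
2. t=2 → T at (1,6); v=(-1,-3)
3. t=1 → L at (0,3); v=(1,-3)

Final position: (0,3)
Wall sequence: BTL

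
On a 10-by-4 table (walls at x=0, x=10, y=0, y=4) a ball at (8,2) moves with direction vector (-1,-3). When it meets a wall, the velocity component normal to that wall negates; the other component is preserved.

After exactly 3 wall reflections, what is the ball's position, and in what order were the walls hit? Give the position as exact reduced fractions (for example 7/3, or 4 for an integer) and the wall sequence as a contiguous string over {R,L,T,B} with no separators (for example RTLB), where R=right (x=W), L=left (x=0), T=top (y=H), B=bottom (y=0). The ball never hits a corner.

1. t=2/3 → B at (22/3,0); v=(-1,3)
2. t=4/3 → T at (6,4); v=(-1,-3)
3. t=4/3 → B at (14/3,0); v=(-1,3)

Final position: (14/3,0)
Wall sequence: BTB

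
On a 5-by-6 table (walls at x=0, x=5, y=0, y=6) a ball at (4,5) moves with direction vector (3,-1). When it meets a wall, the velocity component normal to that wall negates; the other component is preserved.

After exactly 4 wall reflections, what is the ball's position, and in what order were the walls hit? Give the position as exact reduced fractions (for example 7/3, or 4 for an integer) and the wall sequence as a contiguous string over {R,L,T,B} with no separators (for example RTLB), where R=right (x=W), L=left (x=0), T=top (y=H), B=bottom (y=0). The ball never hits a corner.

Final position: (1,0)
Wall sequence: RLRB

1. t=1/3 → R at (5,14/3); v=(-3,-1)
2. t=5/3 → L at (0,3); v=(3,-1)
3. t=5/3 → R at (5,4/3); v=(-3,-1)
4. t=4/3 → B at (1,0); v=(-3,1)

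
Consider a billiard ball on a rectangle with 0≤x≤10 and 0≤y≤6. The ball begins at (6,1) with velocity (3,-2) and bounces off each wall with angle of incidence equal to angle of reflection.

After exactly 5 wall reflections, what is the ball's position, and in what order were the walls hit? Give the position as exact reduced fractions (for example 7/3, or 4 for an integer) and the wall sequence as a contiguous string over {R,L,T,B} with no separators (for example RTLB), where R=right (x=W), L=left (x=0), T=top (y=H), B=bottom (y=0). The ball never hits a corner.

1. t=1/2 → B at (15/2,0); v=(3,2)
2. t=5/6 → R at (10,5/3); v=(-3,2)
3. t=13/6 → T at (7/2,6); v=(-3,-2)
4. t=7/6 → L at (0,11/3); v=(3,-2)
5. t=11/6 → B at (11/2,0); v=(3,2)

Final position: (11/2,0)
Wall sequence: BRTLB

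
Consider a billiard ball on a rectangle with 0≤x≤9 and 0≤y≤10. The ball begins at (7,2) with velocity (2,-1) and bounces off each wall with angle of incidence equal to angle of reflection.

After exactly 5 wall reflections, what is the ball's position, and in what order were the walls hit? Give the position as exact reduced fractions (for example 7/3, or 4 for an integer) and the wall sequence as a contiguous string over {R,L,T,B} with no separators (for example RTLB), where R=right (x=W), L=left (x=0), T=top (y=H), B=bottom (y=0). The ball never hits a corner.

Final position: (5,10)
Wall sequence: RBLRT

1. t=1 → R at (9,1); v=(-2,-1)
2. t=1 → B at (7,0); v=(-2,1)
3. t=7/2 → L at (0,7/2); v=(2,1)
4. t=9/2 → R at (9,8); v=(-2,1)
5. t=2 → T at (5,10); v=(-2,-1)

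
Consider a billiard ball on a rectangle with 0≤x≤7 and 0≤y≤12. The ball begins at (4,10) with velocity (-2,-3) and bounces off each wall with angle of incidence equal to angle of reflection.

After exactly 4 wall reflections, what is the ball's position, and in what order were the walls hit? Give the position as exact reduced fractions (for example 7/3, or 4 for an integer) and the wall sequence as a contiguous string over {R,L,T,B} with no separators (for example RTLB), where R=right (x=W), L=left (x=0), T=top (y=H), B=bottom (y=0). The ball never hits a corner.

Final position: (10/3,12)
Wall sequence: LBRT

1. t=2 → L at (0,4); v=(2,-3)
2. t=4/3 → B at (8/3,0); v=(2,3)
3. t=13/6 → R at (7,13/2); v=(-2,3)
4. t=11/6 → T at (10/3,12); v=(-2,-3)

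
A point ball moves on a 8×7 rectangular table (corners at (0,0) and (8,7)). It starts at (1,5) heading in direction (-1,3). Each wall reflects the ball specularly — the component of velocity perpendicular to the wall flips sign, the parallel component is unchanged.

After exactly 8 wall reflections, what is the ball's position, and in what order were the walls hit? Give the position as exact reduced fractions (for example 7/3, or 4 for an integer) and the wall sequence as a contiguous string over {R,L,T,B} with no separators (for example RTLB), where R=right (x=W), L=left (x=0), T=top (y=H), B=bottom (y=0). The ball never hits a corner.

Final position: (14/3,0)
Wall sequence: TLBTBRTB

1. t=2/3 → T at (1/3,7); v=(-1,-3)
2. t=1/3 → L at (0,6); v=(1,-3)
3. t=2 → B at (2,0); v=(1,3)
4. t=7/3 → T at (13/3,7); v=(1,-3)
5. t=7/3 → B at (20/3,0); v=(1,3)
6. t=4/3 → R at (8,4); v=(-1,3)
7. t=1 → T at (7,7); v=(-1,-3)
8. t=7/3 → B at (14/3,0); v=(-1,3)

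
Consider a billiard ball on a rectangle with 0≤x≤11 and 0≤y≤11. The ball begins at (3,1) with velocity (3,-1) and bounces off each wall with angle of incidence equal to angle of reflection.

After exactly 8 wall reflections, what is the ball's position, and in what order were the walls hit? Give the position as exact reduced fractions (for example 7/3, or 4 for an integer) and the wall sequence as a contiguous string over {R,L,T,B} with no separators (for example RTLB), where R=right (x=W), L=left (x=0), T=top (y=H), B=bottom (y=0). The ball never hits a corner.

1. t=1 → B at (6,0); v=(3,1)
2. t=5/3 → R at (11,5/3); v=(-3,1)
3. t=11/3 → L at (0,16/3); v=(3,1)
4. t=11/3 → R at (11,9); v=(-3,1)
5. t=2 → T at (5,11); v=(-3,-1)
6. t=5/3 → L at (0,28/3); v=(3,-1)
7. t=11/3 → R at (11,17/3); v=(-3,-1)
8. t=11/3 → L at (0,2); v=(3,-1)

Final position: (0,2)
Wall sequence: BRLRTLRL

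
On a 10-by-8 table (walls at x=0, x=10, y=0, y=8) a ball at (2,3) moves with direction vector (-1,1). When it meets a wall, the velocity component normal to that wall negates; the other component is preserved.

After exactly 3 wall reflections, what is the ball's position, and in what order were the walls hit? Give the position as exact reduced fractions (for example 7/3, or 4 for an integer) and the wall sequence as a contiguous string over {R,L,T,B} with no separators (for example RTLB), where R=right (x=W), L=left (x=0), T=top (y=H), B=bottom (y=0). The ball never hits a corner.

Final position: (10,1)
Wall sequence: LTR

1. t=2 → L at (0,5); v=(1,1)
2. t=3 → T at (3,8); v=(1,-1)
3. t=7 → R at (10,1); v=(-1,-1)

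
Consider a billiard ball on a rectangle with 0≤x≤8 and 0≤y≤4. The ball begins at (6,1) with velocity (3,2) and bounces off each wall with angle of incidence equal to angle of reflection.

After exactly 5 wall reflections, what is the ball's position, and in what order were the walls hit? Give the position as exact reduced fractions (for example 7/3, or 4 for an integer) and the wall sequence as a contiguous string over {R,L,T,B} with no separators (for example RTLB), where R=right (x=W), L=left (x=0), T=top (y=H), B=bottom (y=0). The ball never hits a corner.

Final position: (13/2,4)
Wall sequence: RTLBT

1. t=2/3 → R at (8,7/3); v=(-3,2)
2. t=5/6 → T at (11/2,4); v=(-3,-2)
3. t=11/6 → L at (0,1/3); v=(3,-2)
4. t=1/6 → B at (1/2,0); v=(3,2)
5. t=2 → T at (13/2,4); v=(3,-2)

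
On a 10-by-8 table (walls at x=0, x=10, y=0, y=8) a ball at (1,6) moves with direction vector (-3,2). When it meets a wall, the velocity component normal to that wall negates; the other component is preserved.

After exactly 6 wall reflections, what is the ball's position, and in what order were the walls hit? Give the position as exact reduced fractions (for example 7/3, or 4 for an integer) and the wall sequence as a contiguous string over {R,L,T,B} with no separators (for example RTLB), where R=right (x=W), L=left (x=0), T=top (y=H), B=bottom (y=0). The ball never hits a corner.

Final position: (6,8)
Wall sequence: LTRBLT

1. t=1/3 → L at (0,20/3); v=(3,2)
2. t=2/3 → T at (2,8); v=(3,-2)
3. t=8/3 → R at (10,8/3); v=(-3,-2)
4. t=4/3 → B at (6,0); v=(-3,2)
5. t=2 → L at (0,4); v=(3,2)
6. t=2 → T at (6,8); v=(3,-2)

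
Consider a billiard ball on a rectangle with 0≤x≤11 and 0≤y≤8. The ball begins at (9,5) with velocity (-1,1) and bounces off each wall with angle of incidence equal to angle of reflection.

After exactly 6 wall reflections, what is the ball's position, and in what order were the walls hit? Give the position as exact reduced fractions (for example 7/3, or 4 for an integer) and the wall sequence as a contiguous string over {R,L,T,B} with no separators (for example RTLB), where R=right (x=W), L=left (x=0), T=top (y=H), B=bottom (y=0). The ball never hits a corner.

1. t=3 → T at (6,8); v=(-1,-1)
2. t=6 → L at (0,2); v=(1,-1)
3. t=2 → B at (2,0); v=(1,1)
4. t=8 → T at (10,8); v=(1,-1)
5. t=1 → R at (11,7); v=(-1,-1)
6. t=7 → B at (4,0); v=(-1,1)

Final position: (4,0)
Wall sequence: TLBTRB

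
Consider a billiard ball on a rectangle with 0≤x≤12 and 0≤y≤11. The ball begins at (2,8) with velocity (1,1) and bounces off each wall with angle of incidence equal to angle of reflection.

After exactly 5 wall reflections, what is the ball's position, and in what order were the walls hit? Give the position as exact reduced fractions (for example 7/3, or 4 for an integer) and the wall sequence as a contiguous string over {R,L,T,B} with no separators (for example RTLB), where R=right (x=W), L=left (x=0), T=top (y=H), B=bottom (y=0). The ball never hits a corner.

Final position: (3,11)
Wall sequence: TRBLT

1. t=3 → T at (5,11); v=(1,-1)
2. t=7 → R at (12,4); v=(-1,-1)
3. t=4 → B at (8,0); v=(-1,1)
4. t=8 → L at (0,8); v=(1,1)
5. t=3 → T at (3,11); v=(1,-1)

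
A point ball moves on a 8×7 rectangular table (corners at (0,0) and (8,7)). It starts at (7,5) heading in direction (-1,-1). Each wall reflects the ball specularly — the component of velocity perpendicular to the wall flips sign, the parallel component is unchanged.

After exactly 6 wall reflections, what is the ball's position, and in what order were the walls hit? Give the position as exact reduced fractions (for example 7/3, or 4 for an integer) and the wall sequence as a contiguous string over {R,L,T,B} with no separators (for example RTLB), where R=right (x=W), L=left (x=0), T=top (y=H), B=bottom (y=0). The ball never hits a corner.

1. t=5 → B at (2,0); v=(-1,1)
2. t=2 → L at (0,2); v=(1,1)
3. t=5 → T at (5,7); v=(1,-1)
4. t=3 → R at (8,4); v=(-1,-1)
5. t=4 → B at (4,0); v=(-1,1)
6. t=4 → L at (0,4); v=(1,1)

Final position: (0,4)
Wall sequence: BLTRBL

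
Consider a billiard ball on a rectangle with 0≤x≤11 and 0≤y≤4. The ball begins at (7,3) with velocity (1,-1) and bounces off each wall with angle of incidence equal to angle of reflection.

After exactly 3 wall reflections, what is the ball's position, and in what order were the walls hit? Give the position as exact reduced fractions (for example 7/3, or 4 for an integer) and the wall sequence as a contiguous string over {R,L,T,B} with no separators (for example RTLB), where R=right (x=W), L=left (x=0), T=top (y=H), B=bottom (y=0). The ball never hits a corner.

1. t=3 → B at (10,0); v=(1,1)
2. t=1 → R at (11,1); v=(-1,1)
3. t=3 → T at (8,4); v=(-1,-1)

Final position: (8,4)
Wall sequence: BRT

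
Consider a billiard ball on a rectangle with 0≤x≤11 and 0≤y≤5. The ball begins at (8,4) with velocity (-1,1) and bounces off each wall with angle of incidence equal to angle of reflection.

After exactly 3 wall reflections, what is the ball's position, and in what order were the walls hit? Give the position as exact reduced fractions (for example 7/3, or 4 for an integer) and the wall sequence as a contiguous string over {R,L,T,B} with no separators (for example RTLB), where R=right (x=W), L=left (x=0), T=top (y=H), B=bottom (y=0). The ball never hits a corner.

Final position: (0,2)
Wall sequence: TBL

1. t=1 → T at (7,5); v=(-1,-1)
2. t=5 → B at (2,0); v=(-1,1)
3. t=2 → L at (0,2); v=(1,1)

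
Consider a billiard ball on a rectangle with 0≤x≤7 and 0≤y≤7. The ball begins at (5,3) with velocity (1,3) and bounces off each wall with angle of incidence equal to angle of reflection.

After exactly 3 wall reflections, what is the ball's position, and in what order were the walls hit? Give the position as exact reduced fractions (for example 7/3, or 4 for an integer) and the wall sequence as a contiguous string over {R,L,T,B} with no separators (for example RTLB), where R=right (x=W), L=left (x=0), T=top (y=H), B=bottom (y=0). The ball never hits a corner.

1. t=4/3 → T at (19/3,7); v=(1,-3)
2. t=2/3 → R at (7,5); v=(-1,-3)
3. t=5/3 → B at (16/3,0); v=(-1,3)

Final position: (16/3,0)
Wall sequence: TRB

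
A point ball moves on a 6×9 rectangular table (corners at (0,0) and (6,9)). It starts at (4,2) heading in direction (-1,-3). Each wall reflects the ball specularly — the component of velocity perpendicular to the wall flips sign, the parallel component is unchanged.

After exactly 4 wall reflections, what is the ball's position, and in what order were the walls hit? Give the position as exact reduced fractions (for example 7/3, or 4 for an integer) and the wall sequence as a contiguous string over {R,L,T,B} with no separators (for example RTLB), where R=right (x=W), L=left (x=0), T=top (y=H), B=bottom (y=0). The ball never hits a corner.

1. t=2/3 → B at (10/3,0); v=(-1,3)
2. t=3 → T at (1/3,9); v=(-1,-3)
3. t=1/3 → L at (0,8); v=(1,-3)
4. t=8/3 → B at (8/3,0); v=(1,3)

Final position: (8/3,0)
Wall sequence: BTLB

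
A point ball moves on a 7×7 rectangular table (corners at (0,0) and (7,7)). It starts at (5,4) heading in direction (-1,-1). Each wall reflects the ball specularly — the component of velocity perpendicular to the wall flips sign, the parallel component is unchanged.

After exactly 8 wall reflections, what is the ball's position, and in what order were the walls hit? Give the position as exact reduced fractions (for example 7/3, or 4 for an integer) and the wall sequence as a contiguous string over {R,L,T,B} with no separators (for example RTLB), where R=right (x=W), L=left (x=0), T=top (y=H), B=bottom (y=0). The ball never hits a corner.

1. t=4 → B at (1,0); v=(-1,1)
2. t=1 → L at (0,1); v=(1,1)
3. t=6 → T at (6,7); v=(1,-1)
4. t=1 → R at (7,6); v=(-1,-1)
5. t=6 → B at (1,0); v=(-1,1)
6. t=1 → L at (0,1); v=(1,1)
7. t=6 → T at (6,7); v=(1,-1)
8. t=1 → R at (7,6); v=(-1,-1)

Final position: (7,6)
Wall sequence: BLTRBLTR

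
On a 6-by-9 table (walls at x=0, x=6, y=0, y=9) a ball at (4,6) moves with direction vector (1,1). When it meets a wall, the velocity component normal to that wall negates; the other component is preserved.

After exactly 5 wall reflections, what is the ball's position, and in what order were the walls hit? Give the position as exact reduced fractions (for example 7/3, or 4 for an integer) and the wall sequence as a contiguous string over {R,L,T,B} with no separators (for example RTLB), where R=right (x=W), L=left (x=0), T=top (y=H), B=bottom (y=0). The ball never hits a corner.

1. t=2 → R at (6,8); v=(-1,1)
2. t=1 → T at (5,9); v=(-1,-1)
3. t=5 → L at (0,4); v=(1,-1)
4. t=4 → B at (4,0); v=(1,1)
5. t=2 → R at (6,2); v=(-1,1)

Final position: (6,2)
Wall sequence: RTLBR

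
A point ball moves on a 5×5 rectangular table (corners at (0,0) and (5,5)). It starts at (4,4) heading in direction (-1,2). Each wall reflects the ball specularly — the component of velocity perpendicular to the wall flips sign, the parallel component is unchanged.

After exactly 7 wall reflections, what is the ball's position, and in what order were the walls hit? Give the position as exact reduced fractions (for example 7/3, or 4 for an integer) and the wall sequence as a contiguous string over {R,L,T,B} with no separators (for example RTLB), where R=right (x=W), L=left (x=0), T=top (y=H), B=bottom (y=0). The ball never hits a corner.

1. t=1/2 → T at (7/2,5); v=(-1,-2)
2. t=5/2 → B at (1,0); v=(-1,2)
3. t=1 → L at (0,2); v=(1,2)
4. t=3/2 → T at (3/2,5); v=(1,-2)
5. t=5/2 → B at (4,0); v=(1,2)
6. t=1 → R at (5,2); v=(-1,2)
7. t=3/2 → T at (7/2,5); v=(-1,-2)

Final position: (7/2,5)
Wall sequence: TBLTBRT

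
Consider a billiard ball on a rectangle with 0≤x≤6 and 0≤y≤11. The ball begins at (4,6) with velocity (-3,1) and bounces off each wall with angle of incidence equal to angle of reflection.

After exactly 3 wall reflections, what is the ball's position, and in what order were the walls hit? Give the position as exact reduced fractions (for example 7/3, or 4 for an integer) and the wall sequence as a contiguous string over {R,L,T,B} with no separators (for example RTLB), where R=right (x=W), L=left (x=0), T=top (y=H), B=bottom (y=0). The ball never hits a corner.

Final position: (1,11)
Wall sequence: LRT

1. t=4/3 → L at (0,22/3); v=(3,1)
2. t=2 → R at (6,28/3); v=(-3,1)
3. t=5/3 → T at (1,11); v=(-3,-1)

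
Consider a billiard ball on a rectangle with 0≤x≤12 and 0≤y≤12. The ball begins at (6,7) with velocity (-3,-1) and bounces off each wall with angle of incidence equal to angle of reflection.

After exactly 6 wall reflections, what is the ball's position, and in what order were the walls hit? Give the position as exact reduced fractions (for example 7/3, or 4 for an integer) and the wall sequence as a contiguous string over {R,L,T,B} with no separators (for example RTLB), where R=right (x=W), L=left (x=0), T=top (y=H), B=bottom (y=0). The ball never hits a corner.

1. t=2 → L at (0,5); v=(3,-1)
2. t=4 → R at (12,1); v=(-3,-1)
3. t=1 → B at (9,0); v=(-3,1)
4. t=3 → L at (0,3); v=(3,1)
5. t=4 → R at (12,7); v=(-3,1)
6. t=4 → L at (0,11); v=(3,1)

Final position: (0,11)
Wall sequence: LRBLRL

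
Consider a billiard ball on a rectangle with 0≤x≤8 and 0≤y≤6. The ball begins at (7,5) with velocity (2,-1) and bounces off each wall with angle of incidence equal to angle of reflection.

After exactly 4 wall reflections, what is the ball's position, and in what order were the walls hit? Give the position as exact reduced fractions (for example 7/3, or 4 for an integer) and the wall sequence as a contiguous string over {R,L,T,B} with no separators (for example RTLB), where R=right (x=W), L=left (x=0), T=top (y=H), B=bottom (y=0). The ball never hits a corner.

1. t=1/2 → R at (8,9/2); v=(-2,-1)
2. t=4 → L at (0,1/2); v=(2,-1)
3. t=1/2 → B at (1,0); v=(2,1)
4. t=7/2 → R at (8,7/2); v=(-2,1)

Final position: (8,7/2)
Wall sequence: RLBR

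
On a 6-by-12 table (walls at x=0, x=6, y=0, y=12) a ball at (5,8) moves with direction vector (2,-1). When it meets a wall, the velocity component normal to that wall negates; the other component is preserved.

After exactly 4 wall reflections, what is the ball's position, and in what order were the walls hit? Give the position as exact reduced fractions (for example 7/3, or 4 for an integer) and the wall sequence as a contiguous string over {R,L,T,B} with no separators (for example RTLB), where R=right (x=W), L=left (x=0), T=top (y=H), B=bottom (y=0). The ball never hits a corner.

Final position: (3,0)
Wall sequence: RLRB

1. t=1/2 → R at (6,15/2); v=(-2,-1)
2. t=3 → L at (0,9/2); v=(2,-1)
3. t=3 → R at (6,3/2); v=(-2,-1)
4. t=3/2 → B at (3,0); v=(-2,1)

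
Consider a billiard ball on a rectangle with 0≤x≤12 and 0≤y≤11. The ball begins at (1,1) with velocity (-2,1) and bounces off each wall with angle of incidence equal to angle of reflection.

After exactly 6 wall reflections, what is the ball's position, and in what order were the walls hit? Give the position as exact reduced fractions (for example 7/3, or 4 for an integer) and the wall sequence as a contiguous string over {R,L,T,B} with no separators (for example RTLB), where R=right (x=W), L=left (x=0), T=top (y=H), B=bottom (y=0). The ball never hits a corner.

1. t=1/2 → L at (0,3/2); v=(2,1)
2. t=6 → R at (12,15/2); v=(-2,1)
3. t=7/2 → T at (5,11); v=(-2,-1)
4. t=5/2 → L at (0,17/2); v=(2,-1)
5. t=6 → R at (12,5/2); v=(-2,-1)
6. t=5/2 → B at (7,0); v=(-2,1)

Final position: (7,0)
Wall sequence: LRTLRB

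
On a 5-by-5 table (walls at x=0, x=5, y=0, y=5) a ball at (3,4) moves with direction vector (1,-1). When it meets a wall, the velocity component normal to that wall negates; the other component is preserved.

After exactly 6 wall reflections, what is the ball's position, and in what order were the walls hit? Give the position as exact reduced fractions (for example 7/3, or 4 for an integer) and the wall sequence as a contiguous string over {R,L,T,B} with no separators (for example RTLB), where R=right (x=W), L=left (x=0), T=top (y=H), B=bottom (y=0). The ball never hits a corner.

Final position: (3,0)
Wall sequence: RBLTRB

1. t=2 → R at (5,2); v=(-1,-1)
2. t=2 → B at (3,0); v=(-1,1)
3. t=3 → L at (0,3); v=(1,1)
4. t=2 → T at (2,5); v=(1,-1)
5. t=3 → R at (5,2); v=(-1,-1)
6. t=2 → B at (3,0); v=(-1,1)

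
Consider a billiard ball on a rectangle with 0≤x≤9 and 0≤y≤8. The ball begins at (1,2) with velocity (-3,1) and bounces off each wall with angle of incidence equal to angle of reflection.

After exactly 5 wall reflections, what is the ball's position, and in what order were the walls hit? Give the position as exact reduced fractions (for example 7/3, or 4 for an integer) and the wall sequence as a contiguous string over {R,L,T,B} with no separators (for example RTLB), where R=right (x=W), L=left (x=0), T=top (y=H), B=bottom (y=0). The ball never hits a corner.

1. t=1/3 → L at (0,7/3); v=(3,1)
2. t=3 → R at (9,16/3); v=(-3,1)
3. t=8/3 → T at (1,8); v=(-3,-1)
4. t=1/3 → L at (0,23/3); v=(3,-1)
5. t=3 → R at (9,14/3); v=(-3,-1)

Final position: (9,14/3)
Wall sequence: LRTLR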